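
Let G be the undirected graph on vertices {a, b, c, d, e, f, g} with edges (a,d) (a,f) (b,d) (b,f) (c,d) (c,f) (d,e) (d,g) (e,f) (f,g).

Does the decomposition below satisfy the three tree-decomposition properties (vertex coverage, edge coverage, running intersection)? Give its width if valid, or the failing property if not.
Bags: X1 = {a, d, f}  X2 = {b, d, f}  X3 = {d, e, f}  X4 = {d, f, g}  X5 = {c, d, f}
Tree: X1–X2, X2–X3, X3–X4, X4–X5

Every vertex of G appears in some bag (union = {a, b, c, d, e, f, g}); every edge is covered by a bag; and for each vertex v the set of bags containing v is connected in the bag tree. The decomposition is therefore valid. The largest bag has 3 vertices, so the width is 2.

Yes; width 2.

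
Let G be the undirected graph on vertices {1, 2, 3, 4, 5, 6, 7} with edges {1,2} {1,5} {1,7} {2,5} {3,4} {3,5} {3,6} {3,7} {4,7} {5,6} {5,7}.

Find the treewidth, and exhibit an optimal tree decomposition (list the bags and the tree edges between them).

Treewidth 2.
Bags: B1 = {3, 5, 6}  B2 = {3, 5, 7}  B3 = {3, 4, 7}  B4 = {1, 5, 7}  B5 = {1, 2, 5}
Tree: B1–B2, B2–B3, B2–B4, B4–B5

Every bag has size at most 3, so the width is 3 − 1 = 2 and tw(G) ≤ 2. For the lower bound, the 3 vertices {3, 4, 7} are pairwise adjacent, and any tree decomposition puts a clique entirely inside one bag — forcing width ≥ 2. Therefore the treewidth is 2.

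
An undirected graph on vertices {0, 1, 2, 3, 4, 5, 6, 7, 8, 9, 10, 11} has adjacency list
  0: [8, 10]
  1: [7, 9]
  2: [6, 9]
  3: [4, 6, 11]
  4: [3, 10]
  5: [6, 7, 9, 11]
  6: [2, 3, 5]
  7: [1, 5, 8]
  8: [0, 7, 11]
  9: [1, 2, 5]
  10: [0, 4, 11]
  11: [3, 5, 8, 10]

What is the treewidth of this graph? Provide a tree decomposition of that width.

Treewidth 3.
One optimal decomposition is:
Bags: B1 = {1, 2, 7, 9}  B2 = {2, 5, 7, 9}  B3 = {2, 5, 6, 7}  B4 = {5, 6, 7, 8}  B5 = {5, 6, 8, 11}  B6 = {3, 6, 8, 11}  B7 = {0, 3, 8, 11}  B8 = {0, 3, 10, 11}  B9 = {0, 3, 4, 10}
Tree: B1–B2, B2–B3, B3–B4, B4–B5, B5–B6, B6–B7, B7–B8, B8–B9

Each bag holds 4 vertices, so the decomposition has width 3, which upper-bounds the treewidth. For the lower bound: the 4 vertex sets {1,2,9}, {7}, {5}, {3,6,8,11} are disjoint, each induces a connected subgraph, and every pair is joined by at least one edge of G. Contracting each set to a single vertex therefore yields K_{4} as a minor, and since treewidth is minor-monotone, tw(G) ≥ tw(K_{4}) = 3. Therefore the treewidth is 3.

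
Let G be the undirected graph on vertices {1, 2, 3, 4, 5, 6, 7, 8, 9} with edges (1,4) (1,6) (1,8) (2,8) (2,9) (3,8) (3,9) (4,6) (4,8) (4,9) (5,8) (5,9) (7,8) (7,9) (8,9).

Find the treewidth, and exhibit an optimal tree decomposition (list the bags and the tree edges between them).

Treewidth 2.
Bags: B1 = {7, 8, 9}  B2 = {3, 8, 9}  B3 = {4, 8, 9}  B4 = {1, 4, 8}  B5 = {1, 4, 6}  B6 = {2, 8, 9}  B7 = {5, 8, 9}
Tree: B1–B2, B1–B3, B3–B4, B4–B5, B3–B6, B6–B7

The largest bag has 3 vertices, giving width 2; this decomposition certifies tw(G) ≤ 2. On the other hand G contains the 3-clique {1, 4, 8}. A clique must lie in a single bag of any decomposition, so no decomposition can have width below 2. Therefore the treewidth is 2.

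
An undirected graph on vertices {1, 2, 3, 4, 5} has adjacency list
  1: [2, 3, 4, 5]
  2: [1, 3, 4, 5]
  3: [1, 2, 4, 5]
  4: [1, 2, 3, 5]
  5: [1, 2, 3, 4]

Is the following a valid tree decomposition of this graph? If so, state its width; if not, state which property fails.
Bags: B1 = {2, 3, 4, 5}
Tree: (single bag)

No — vertex 1 appears in no bag.

A tree decomposition must satisfy three properties: every vertex lies in some bag; for every edge, both endpoints lie together in some bag; and for every vertex, the bags containing it form a connected subtree. Here vertex 1 appears in no bag, so the decomposition is invalid.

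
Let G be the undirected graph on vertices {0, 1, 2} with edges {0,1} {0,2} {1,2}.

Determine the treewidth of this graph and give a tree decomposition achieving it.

A single bag containing all 3 vertices is trivially a valid decomposition of width 2. On the other hand G contains the 3-clique {0, 1, 2}. A clique must lie in a single bag of any decomposition, so no decomposition can have width below 2. Therefore the treewidth is 2.

Treewidth 2.
Bags: B1 = {0, 1, 2}
Tree: (single bag)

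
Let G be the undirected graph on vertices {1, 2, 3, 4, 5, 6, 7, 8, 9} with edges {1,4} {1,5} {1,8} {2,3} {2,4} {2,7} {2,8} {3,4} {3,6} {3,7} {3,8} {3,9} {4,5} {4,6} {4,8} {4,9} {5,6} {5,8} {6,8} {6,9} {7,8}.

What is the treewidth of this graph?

3

A width-3 tree decomposition is:
Bags: B1 = {3, 4, 6, 8}  B2 = {2, 3, 4, 8}  B3 = {3, 4, 6, 9}  B4 = {4, 5, 6, 8}  B5 = {2, 3, 7, 8}  B6 = {1, 4, 5, 8}
Tree: B1–B2, B1–B3, B1–B4, B2–B5, B4–B6
Every bag has size at most 4, so the width is 4 − 1 = 3 and tw(G) ≤ 3. On the other hand G contains the 4-clique {1, 4, 5, 8}. A clique must lie in a single bag of any decomposition, so no decomposition can have width below 3. The upper and lower bounds meet at 3, so that is the treewidth.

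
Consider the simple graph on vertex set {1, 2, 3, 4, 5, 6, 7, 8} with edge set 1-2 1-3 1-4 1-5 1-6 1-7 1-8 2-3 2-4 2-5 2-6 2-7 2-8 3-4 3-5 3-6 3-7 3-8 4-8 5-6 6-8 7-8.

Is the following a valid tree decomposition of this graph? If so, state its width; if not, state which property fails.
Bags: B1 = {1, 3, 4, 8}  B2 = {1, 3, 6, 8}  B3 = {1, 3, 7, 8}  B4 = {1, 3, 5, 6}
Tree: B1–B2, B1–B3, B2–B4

No — vertex 2 appears in no bag.

A tree decomposition must satisfy three properties: every vertex lies in some bag; for every edge, both endpoints lie together in some bag; and for every vertex, the bags containing it form a connected subtree. Here vertex 2 appears in no bag, so the decomposition is invalid.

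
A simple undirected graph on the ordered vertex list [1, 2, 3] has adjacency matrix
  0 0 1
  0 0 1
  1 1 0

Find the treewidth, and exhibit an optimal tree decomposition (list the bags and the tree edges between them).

Each bag holds 2 vertices, so the decomposition has width 1, which upper-bounds the treewidth. G has an edge, so its treewidth is at least 1. Therefore the treewidth is 1.

Treewidth 1.
One optimal decomposition is:
Bags: B1 = {2, 3}  B2 = {1, 3}
Tree: B1–B2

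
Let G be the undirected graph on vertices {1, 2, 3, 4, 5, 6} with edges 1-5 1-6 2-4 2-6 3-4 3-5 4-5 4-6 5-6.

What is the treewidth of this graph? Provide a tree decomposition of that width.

Each bag holds 3 vertices, so the decomposition has width 2, which upper-bounds the treewidth. Conversely, {1, 5, 6} is a clique of size 3, and the vertices of any clique must share a bag in every tree decomposition; so some bag has ≥ 3 vertices and tw(G) ≥ 2. Therefore the treewidth is 2.

Treewidth 2.
One such decomposition:
Bags: B1 = {3, 4, 5}  B2 = {4, 5, 6}  B3 = {1, 5, 6}  B4 = {2, 4, 6}
Tree: B1–B2, B2–B3, B2–B4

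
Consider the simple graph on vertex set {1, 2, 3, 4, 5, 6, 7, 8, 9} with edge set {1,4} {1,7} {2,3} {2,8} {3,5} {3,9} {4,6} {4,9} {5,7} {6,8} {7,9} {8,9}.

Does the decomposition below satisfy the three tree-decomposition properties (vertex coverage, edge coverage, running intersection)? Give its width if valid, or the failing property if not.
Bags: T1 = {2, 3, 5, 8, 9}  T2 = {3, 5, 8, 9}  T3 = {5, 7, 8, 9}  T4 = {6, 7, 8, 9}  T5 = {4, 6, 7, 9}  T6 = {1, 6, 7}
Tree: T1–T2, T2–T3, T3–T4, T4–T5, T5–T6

A tree decomposition must satisfy three properties: every vertex lies in some bag; for every edge, both endpoints lie together in some bag; and for every vertex, the bags containing it form a connected subtree. Here edge (4,1) lies in no bag, so the decomposition is invalid.

No — edge (4,1) lies in no bag.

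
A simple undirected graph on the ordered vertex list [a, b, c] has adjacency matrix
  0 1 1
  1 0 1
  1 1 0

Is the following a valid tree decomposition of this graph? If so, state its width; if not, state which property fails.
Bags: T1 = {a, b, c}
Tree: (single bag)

Vertex coverage: the bags together contain {a, b, c}, the full vertex set. Edge coverage: each edge of G has both endpoints in at least one bag. Running intersection: for every vertex, the bags containing it form a connected subtree. All three properties hold, so this is a valid tree decomposition of width max|bag| − 1 = 2, and hence tw(G) ≤ 2.

Yes; width 2.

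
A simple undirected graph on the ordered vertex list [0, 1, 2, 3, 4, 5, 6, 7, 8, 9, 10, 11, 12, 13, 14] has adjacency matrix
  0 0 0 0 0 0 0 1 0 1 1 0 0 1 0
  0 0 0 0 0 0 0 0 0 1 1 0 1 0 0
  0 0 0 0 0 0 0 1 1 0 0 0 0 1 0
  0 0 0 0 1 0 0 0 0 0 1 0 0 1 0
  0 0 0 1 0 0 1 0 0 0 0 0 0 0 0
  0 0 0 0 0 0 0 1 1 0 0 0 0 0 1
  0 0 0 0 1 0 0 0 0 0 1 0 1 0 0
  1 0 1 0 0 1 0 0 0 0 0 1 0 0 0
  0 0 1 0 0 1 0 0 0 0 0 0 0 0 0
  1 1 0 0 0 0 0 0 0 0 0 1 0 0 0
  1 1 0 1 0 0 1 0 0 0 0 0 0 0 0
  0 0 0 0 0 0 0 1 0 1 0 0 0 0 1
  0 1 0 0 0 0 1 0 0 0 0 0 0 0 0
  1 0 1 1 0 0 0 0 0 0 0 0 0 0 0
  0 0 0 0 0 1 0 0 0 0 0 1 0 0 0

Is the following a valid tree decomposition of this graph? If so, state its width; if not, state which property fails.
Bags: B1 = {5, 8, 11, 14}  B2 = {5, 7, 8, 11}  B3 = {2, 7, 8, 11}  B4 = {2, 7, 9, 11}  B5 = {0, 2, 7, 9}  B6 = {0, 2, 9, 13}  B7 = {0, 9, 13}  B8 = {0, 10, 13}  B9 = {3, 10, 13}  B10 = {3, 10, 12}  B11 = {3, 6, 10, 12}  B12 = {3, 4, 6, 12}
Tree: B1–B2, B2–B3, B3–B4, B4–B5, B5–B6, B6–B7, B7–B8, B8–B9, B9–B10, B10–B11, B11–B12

No — vertex 1 appears in no bag.

A tree decomposition must satisfy three properties: every vertex lies in some bag; for every edge, both endpoints lie together in some bag; and for every vertex, the bags containing it form a connected subtree. Here vertex 1 appears in no bag, so the decomposition is invalid.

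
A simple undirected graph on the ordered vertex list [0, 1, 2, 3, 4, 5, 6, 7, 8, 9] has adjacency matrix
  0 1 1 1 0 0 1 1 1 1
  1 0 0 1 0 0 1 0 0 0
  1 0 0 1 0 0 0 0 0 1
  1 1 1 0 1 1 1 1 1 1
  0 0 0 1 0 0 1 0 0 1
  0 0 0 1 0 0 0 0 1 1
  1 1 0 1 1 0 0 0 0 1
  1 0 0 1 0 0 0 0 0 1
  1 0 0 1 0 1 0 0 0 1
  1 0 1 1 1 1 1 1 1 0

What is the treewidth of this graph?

3

A width-3 tree decomposition is:
Bags: B1 = {3, 5, 8, 9}  B2 = {0, 3, 8, 9}  B3 = {0, 3, 6, 9}  B4 = {0, 1, 3, 6}  B5 = {0, 3, 7, 9}  B6 = {0, 2, 3, 9}  B7 = {3, 4, 6, 9}
Tree: B1–B2, B2–B3, B3–B4, B3–B5, B2–B6, B3–B7
Each bag holds 4 vertices, so the decomposition has width 3, which upper-bounds the treewidth. Conversely, {0, 1, 3, 6} is a clique of size 4, and the vertices of any clique must share a bag in every tree decomposition; so some bag has ≥ 4 vertices and tw(G) ≥ 3. Therefore the treewidth is 3.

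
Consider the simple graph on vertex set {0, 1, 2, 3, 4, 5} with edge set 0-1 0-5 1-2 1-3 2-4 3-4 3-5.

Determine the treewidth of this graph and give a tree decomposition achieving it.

Treewidth 2.
One optimal decomposition is:
Bags: B1 = {2, 3, 4}  B2 = {1, 2, 3}  B3 = {1, 3, 5}  B4 = {0, 1, 5}
Tree: B1–B2, B2–B3, B3–B4

Every bag has size at most 3, so the width is 3 − 1 = 2 and tw(G) ≤ 2. For the lower bound, G contains the cycle 4–2–1–3–4, so G is not a forest; only forests have treewidth ≤ 1, hence tw(G) ≥ 2. The upper and lower bounds meet at 2, so that is the treewidth.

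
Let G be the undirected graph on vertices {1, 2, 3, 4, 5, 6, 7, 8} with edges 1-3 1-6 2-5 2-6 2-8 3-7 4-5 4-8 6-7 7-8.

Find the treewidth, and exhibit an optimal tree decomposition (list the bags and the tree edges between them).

Treewidth 2.
Bags: B1 = {4, 5, 8}  B2 = {2, 5, 8}  B3 = {2, 7, 8}  B4 = {2, 6, 7}  B5 = {3, 6, 7}  B6 = {1, 3, 6}
Tree: B1–B2, B2–B3, B3–B4, B4–B5, B5–B6

Each bag holds 3 vertices, so the decomposition has width 2, which upper-bounds the treewidth. The edges 4–5–2–8–4 form a cycle, so G is not a tree and its treewidth is at least 2. Hence tw(G) = 2 exactly.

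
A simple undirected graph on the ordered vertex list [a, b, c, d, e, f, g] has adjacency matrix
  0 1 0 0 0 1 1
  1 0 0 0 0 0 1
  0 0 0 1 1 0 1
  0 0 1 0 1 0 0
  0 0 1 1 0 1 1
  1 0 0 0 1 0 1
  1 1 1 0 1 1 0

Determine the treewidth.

A width-2 tree decomposition is:
Bags: B1 = {e, f, g}  B2 = {a, f, g}  B3 = {c, e, g}  B4 = {c, d, e}  B5 = {a, b, g}
Tree: B1–B2, B1–B3, B3–B4, B2–B5
The largest bag has 3 vertices, giving width 2; this decomposition certifies tw(G) ≤ 2. Conversely, {c, d, e} is a clique of size 3, and the vertices of any clique must share a bag in every tree decomposition; so some bag has ≥ 3 vertices and tw(G) ≥ 2. Therefore the treewidth is 2.

2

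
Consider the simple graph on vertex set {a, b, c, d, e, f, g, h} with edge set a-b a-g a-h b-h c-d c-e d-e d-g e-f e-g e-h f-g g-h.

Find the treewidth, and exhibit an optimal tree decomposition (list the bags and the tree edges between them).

Every bag has size at most 3, so the width is 3 − 1 = 2 and tw(G) ≤ 2. On the other hand G contains the 3-clique {d, e, g}. A clique must lie in a single bag of any decomposition, so no decomposition can have width below 2. Combining the bounds, tw(G) = 2.

Treewidth 2.
Bags: B1 = {e, g, h}  B2 = {e, f, g}  B3 = {a, g, h}  B4 = {a, b, h}  B5 = {d, e, g}  B6 = {c, d, e}
Tree: B1–B2, B1–B3, B3–B4, B2–B5, B5–B6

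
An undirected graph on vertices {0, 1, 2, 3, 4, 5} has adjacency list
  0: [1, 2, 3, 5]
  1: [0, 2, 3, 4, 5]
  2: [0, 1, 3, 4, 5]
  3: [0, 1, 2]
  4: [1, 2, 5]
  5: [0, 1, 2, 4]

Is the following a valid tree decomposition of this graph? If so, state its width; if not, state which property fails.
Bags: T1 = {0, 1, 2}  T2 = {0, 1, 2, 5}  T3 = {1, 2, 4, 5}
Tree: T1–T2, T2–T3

No — vertex 3 appears in no bag.

A tree decomposition must satisfy three properties: every vertex lies in some bag; for every edge, both endpoints lie together in some bag; and for every vertex, the bags containing it form a connected subtree. Here vertex 3 appears in no bag, so the decomposition is invalid.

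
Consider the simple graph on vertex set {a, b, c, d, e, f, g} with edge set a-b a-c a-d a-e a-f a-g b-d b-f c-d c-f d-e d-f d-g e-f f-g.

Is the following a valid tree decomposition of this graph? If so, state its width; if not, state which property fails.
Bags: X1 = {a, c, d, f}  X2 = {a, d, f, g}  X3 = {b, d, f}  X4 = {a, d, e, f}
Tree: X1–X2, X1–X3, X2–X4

A tree decomposition must satisfy three properties: every vertex lies in some bag; for every edge, both endpoints lie together in some bag; and for every vertex, the bags containing it form a connected subtree. Here edge (a,b) lies in no bag, so the decomposition is invalid.

No — edge (a,b) lies in no bag.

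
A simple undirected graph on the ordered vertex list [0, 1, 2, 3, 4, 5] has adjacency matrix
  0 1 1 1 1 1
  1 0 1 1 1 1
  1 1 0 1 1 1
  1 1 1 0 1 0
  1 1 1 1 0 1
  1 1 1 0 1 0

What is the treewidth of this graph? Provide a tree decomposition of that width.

Treewidth 4.
Bags: B1 = {0, 1, 2, 3, 4}  B2 = {0, 1, 2, 4, 5}
Tree: B1–B2

The largest bag has 5 vertices, giving width 4; this decomposition certifies tw(G) ≤ 4. On the other hand G contains the 5-clique {0, 1, 2, 3, 4}. A clique must lie in a single bag of any decomposition, so no decomposition can have width below 4. Combining the bounds, tw(G) = 4.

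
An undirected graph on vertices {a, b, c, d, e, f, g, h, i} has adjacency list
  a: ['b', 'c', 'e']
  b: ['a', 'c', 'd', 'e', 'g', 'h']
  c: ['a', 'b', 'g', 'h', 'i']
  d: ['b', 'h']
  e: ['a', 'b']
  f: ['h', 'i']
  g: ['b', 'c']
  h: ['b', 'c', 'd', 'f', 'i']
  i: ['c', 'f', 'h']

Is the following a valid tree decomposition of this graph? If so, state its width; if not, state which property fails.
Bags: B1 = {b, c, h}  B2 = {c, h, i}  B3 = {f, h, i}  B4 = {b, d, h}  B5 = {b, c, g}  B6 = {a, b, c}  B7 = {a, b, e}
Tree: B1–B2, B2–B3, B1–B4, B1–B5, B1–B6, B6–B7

Yes; width 2.

Vertex coverage: the bags together contain {a, b, c, d, e, f, g, h, i}, the full vertex set. Edge coverage: each edge of G has both endpoints in at least one bag. Running intersection: for every vertex, the bags containing it form a connected subtree. All three properties hold, so this is a valid tree decomposition of width max|bag| − 1 = 2, and hence tw(G) ≤ 2.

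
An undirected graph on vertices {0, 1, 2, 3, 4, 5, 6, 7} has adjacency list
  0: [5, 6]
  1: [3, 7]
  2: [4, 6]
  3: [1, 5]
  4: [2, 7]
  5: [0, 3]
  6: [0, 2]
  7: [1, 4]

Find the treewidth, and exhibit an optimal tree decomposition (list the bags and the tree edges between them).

Each bag holds 3 vertices, so the decomposition has width 2, which upper-bounds the treewidth. Since 4–7–1–3–5–0–6–2–4 is a cycle in G, G is not acyclic. Forests are exactly the graphs of treewidth ≤ 1, so tw(G) ≥ 2. The upper and lower bounds meet at 2, so that is the treewidth.

Treewidth 2.
One such decomposition:
Bags: B1 = {1, 4, 7}  B2 = {1, 3, 4}  B3 = {3, 4, 5}  B4 = {0, 4, 5}  B5 = {0, 4, 6}  B6 = {2, 4, 6}
Tree: B1–B2, B2–B3, B3–B4, B4–B5, B5–B6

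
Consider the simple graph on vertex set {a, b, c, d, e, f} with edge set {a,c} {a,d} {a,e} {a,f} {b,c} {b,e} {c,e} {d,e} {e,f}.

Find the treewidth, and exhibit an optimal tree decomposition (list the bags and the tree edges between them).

Treewidth 2.
Bags: B1 = {a, c, e}  B2 = {a, e, f}  B3 = {a, d, e}  B4 = {b, c, e}
Tree: B1–B2, B1–B3, B1–B4

Every bag has size at most 3, so the width is 3 − 1 = 2 and tw(G) ≤ 2. Conversely, {a, d, e} is a clique of size 3, and the vertices of any clique must share a bag in every tree decomposition; so some bag has ≥ 3 vertices and tw(G) ≥ 2. Combining the bounds, tw(G) = 2.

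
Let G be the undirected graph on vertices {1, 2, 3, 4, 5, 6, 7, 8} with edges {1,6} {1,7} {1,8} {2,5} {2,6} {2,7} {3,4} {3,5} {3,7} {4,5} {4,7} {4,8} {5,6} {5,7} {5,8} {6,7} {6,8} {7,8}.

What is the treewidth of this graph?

3

A width-3 tree decomposition is:
Bags: B1 = {5, 6, 7, 8}  B2 = {4, 5, 7, 8}  B3 = {2, 5, 6, 7}  B4 = {1, 6, 7, 8}  B5 = {3, 4, 5, 7}
Tree: B1–B2, B1–B3, B1–B4, B2–B5
Every bag has size at most 4, so the width is 4 − 1 = 3 and tw(G) ≤ 3. Conversely, {1, 6, 7, 8} is a clique of size 4, and the vertices of any clique must share a bag in every tree decomposition; so some bag has ≥ 4 vertices and tw(G) ≥ 3. The upper and lower bounds meet at 3, so that is the treewidth.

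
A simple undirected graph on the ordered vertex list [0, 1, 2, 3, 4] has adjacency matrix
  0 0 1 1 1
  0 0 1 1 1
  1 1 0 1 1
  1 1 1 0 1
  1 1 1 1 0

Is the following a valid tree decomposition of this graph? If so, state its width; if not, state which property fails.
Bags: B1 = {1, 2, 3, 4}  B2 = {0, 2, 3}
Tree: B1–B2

No — edge (4,0) lies in no bag.

A tree decomposition must satisfy three properties: every vertex lies in some bag; for every edge, both endpoints lie together in some bag; and for every vertex, the bags containing it form a connected subtree. Here edge (4,0) lies in no bag, so the decomposition is invalid.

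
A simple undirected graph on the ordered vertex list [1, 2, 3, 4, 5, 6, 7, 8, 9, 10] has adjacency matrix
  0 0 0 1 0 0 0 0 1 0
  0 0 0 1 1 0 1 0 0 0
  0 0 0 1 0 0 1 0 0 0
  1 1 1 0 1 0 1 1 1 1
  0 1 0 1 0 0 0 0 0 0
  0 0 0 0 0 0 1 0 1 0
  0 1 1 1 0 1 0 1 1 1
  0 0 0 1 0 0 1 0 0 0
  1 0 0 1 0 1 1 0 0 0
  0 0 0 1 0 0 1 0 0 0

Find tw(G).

2

A width-2 tree decomposition is:
Bags: B1 = {2, 4, 7}  B2 = {2, 4, 5}  B3 = {3, 4, 7}  B4 = {4, 7, 10}  B5 = {4, 7, 8}  B6 = {4, 7, 9}  B7 = {1, 4, 9}  B8 = {6, 7, 9}
Tree: B1–B2, B1–B3, B3–B4, B4–B5, B1–B6, B6–B7, B6–B8
Every bag has size at most 3, so the width is 3 − 1 = 2 and tw(G) ≤ 2. For the lower bound, the 3 vertices {1, 4, 9} are pairwise adjacent, and any tree decomposition puts a clique entirely inside one bag — forcing width ≥ 2. Hence tw(G) = 2 exactly.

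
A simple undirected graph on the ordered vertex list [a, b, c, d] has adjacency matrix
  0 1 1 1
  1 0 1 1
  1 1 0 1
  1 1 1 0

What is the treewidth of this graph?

A width-3 tree decomposition is:
Bags: B1 = {a, b, c, d}
Tree: (single bag)
A single bag containing all 4 vertices is trivially a valid decomposition of width 3. For the lower bound, the 4 vertices {a, b, c, d} are pairwise adjacent, and any tree decomposition puts a clique entirely inside one bag — forcing width ≥ 3. The upper and lower bounds meet at 3, so that is the treewidth.

3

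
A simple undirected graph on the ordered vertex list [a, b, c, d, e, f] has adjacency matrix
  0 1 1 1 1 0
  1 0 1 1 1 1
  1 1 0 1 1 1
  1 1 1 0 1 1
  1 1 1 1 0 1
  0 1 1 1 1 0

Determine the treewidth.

4

A width-4 tree decomposition is:
Bags: B1 = {b, c, d, e, f}  B2 = {a, b, c, d, e}
Tree: B1–B2
The largest bag has 5 vertices, giving width 4; this decomposition certifies tw(G) ≤ 4. On the other hand G contains the 5-clique {b, c, d, e, f}. A clique must lie in a single bag of any decomposition, so no decomposition can have width below 4. The upper and lower bounds meet at 4, so that is the treewidth.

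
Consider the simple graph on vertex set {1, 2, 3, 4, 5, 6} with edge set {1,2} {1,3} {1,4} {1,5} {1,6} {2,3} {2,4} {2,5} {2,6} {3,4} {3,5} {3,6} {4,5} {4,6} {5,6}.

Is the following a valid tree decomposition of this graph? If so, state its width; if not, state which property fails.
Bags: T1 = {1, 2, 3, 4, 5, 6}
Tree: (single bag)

Every vertex of G appears in some bag (union = {1, 2, 3, 4, 5, 6}); every edge is covered by a bag; and for each vertex v the set of bags containing v is connected in the bag tree. The decomposition is therefore valid. The largest bag has 6 vertices, so the width is 5.

Yes; width 5.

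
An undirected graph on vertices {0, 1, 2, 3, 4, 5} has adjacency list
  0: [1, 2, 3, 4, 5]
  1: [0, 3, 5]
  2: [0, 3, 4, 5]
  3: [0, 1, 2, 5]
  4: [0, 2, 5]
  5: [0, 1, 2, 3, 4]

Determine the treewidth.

3

A width-3 tree decomposition is:
Bags: B1 = {0, 2, 3, 5}  B2 = {0, 1, 3, 5}  B3 = {0, 2, 4, 5}
Tree: B1–B2, B1–B3
Each bag holds 4 vertices, so the decomposition has width 3, which upper-bounds the treewidth. On the other hand G contains the 4-clique {0, 1, 3, 5}. A clique must lie in a single bag of any decomposition, so no decomposition can have width below 3. Combining the bounds, tw(G) = 3.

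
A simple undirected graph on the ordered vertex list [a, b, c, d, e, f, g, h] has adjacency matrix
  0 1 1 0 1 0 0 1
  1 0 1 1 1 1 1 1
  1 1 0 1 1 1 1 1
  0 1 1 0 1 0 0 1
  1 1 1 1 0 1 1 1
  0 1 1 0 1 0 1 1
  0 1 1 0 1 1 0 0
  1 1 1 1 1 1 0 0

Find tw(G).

4

A width-4 tree decomposition is:
Bags: B1 = {b, c, e, f, h}  B2 = {b, c, d, e, h}  B3 = {a, b, c, e, h}  B4 = {b, c, e, f, g}
Tree: B1–B2, B1–B3, B1–B4
The largest bag has 5 vertices, giving width 4; this decomposition certifies tw(G) ≤ 4. Conversely, {b, c, e, f, g} is a clique of size 5, and the vertices of any clique must share a bag in every tree decomposition; so some bag has ≥ 5 vertices and tw(G) ≥ 4. Hence tw(G) = 4 exactly.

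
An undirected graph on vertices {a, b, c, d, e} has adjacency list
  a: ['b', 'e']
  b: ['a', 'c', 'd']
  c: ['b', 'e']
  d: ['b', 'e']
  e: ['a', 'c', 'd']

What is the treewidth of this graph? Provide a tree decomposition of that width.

The largest bag has 3 vertices, giving width 2; this decomposition certifies tw(G) ≤ 2. For the lower bound, G contains the cycle c–b–a–e–c, so G is not a forest; only forests have treewidth ≤ 1, hence tw(G) ≥ 2. Hence tw(G) = 2 exactly.

Treewidth 2.
One optimal decomposition is:
Bags: B1 = {b, c, e}  B2 = {a, b, e}  B3 = {b, d, e}
Tree: B1–B2, B2–B3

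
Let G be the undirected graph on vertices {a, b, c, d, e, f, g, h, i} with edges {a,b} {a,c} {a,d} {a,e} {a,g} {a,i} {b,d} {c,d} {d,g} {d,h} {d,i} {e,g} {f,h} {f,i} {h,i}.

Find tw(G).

2

A width-2 tree decomposition is:
Bags: B1 = {a, d, g}  B2 = {a, d, i}  B3 = {a, b, d}  B4 = {a, e, g}  B5 = {d, h, i}  B6 = {a, c, d}  B7 = {f, h, i}
Tree: B1–B2, B2–B3, B1–B4, B2–B5, B3–B6, B5–B7
Each bag holds 3 vertices, so the decomposition has width 2, which upper-bounds the treewidth. Conversely, {d, h, i} is a clique of size 3, and the vertices of any clique must share a bag in every tree decomposition; so some bag has ≥ 3 vertices and tw(G) ≥ 2. Hence tw(G) = 2 exactly.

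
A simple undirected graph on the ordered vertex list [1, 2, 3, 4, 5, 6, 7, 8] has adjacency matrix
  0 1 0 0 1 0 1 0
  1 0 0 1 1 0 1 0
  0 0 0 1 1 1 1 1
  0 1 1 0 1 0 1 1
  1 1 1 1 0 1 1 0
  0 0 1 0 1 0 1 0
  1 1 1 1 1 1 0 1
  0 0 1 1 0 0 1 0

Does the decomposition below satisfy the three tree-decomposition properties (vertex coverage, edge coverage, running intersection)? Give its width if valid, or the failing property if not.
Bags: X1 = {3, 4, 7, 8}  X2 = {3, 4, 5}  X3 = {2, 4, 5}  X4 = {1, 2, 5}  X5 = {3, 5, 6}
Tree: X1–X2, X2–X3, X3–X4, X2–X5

No — edge (7,5) lies in no bag.

A tree decomposition must satisfy three properties: every vertex lies in some bag; for every edge, both endpoints lie together in some bag; and for every vertex, the bags containing it form a connected subtree. Here edge (7,5) lies in no bag, so the decomposition is invalid.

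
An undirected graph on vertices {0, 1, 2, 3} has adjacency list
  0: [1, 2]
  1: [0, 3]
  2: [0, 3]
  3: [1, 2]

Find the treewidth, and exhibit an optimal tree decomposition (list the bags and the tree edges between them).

Every bag has size at most 3, so the width is 3 − 1 = 2 and tw(G) ≤ 2. For the lower bound, G contains the cycle 0–2–3–1–0, so G is not a forest; only forests have treewidth ≤ 1, hence tw(G) ≥ 2. Therefore the treewidth is 2.

Treewidth 2.
Bags: B1 = {0, 2, 3}  B2 = {0, 1, 3}
Tree: B1–B2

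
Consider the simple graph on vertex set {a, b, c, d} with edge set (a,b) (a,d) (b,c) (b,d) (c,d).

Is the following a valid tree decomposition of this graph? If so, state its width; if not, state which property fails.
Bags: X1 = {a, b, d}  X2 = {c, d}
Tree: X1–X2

A tree decomposition must satisfy three properties: every vertex lies in some bag; for every edge, both endpoints lie together in some bag; and for every vertex, the bags containing it form a connected subtree. Here edge (b,c) lies in no bag, so the decomposition is invalid.

No — edge (b,c) lies in no bag.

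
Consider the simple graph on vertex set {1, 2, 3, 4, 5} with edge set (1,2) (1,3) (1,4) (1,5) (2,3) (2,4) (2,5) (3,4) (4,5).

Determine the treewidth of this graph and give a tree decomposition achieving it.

Every bag has size at most 4, so the width is 4 − 1 = 3 and tw(G) ≤ 3. Conversely, {1, 2, 3, 4} is a clique of size 4, and the vertices of any clique must share a bag in every tree decomposition; so some bag has ≥ 4 vertices and tw(G) ≥ 3. Combining the bounds, tw(G) = 3.

Treewidth 3.
One optimal decomposition is:
Bags: B1 = {1, 2, 4, 5}  B2 = {1, 2, 3, 4}
Tree: B1–B2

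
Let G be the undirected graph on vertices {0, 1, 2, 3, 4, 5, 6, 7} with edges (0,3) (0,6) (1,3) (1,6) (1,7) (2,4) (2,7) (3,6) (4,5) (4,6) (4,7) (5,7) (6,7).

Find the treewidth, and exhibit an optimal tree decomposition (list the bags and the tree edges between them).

Treewidth 2.
One such decomposition:
Bags: B1 = {1, 3, 6}  B2 = {1, 6, 7}  B3 = {4, 6, 7}  B4 = {4, 5, 7}  B5 = {2, 4, 7}  B6 = {0, 3, 6}
Tree: B1–B2, B2–B3, B3–B4, B4–B5, B1–B6

The largest bag has 3 vertices, giving width 2; this decomposition certifies tw(G) ≤ 2. On the other hand G contains the 3-clique {2, 4, 7}. A clique must lie in a single bag of any decomposition, so no decomposition can have width below 2. Hence tw(G) = 2 exactly.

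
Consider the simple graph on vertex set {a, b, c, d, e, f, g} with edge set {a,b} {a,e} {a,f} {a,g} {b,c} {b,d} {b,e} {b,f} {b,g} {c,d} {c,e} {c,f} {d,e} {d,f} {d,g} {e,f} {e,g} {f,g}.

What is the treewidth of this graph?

A width-4 tree decomposition is:
Bags: B1 = {b, d, e, f, g}  B2 = {b, c, d, e, f}  B3 = {a, b, e, f, g}
Tree: B1–B2, B1–B3
Each bag holds 5 vertices, so the decomposition has width 4, which upper-bounds the treewidth. Conversely, {b, d, e, f, g} is a clique of size 5, and the vertices of any clique must share a bag in every tree decomposition; so some bag has ≥ 5 vertices and tw(G) ≥ 4. Combining the bounds, tw(G) = 4.

4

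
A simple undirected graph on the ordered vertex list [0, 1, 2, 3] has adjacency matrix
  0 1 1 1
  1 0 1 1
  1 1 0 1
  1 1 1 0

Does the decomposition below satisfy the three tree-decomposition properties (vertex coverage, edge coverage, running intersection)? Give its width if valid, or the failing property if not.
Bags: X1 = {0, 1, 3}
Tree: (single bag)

A tree decomposition must satisfy three properties: every vertex lies in some bag; for every edge, both endpoints lie together in some bag; and for every vertex, the bags containing it form a connected subtree. Here vertex 2 appears in no bag, so the decomposition is invalid.

No — vertex 2 appears in no bag.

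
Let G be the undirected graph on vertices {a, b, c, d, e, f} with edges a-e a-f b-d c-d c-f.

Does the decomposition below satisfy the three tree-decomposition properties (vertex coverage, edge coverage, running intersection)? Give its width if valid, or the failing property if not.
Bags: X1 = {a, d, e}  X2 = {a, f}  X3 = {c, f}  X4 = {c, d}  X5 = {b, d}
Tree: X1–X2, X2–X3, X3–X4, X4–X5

No — bags containing vertex d are not connected in the tree.

A tree decomposition must satisfy three properties: every vertex lies in some bag; for every edge, both endpoints lie together in some bag; and for every vertex, the bags containing it form a connected subtree. Here bags containing vertex d are not connected in the tree, so the decomposition is invalid.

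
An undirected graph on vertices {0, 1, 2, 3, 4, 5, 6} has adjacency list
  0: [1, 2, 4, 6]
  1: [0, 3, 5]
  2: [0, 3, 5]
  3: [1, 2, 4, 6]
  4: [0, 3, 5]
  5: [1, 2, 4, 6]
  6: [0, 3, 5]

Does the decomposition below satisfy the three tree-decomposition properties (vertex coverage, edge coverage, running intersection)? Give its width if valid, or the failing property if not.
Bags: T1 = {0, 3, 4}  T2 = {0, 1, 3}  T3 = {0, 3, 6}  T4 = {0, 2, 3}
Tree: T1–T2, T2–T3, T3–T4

No — vertex 5 appears in no bag.

A tree decomposition must satisfy three properties: every vertex lies in some bag; for every edge, both endpoints lie together in some bag; and for every vertex, the bags containing it form a connected subtree. Here vertex 5 appears in no bag, so the decomposition is invalid.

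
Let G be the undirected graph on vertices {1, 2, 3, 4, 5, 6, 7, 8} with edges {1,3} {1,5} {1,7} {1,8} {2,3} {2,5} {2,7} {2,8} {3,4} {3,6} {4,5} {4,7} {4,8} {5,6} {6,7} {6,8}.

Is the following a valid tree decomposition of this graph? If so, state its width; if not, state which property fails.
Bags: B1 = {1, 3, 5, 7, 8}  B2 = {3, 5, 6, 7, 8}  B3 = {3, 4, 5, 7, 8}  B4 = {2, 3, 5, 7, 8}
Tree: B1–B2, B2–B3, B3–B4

Yes; width 4.

Vertex coverage: the bags together contain {1, 2, 3, 4, 5, 6, 7, 8}, the full vertex set. Edge coverage: each edge of G has both endpoints in at least one bag. Running intersection: for every vertex, the bags containing it form a connected subtree. All three properties hold, so this is a valid tree decomposition of width max|bag| − 1 = 4, and hence tw(G) ≤ 4.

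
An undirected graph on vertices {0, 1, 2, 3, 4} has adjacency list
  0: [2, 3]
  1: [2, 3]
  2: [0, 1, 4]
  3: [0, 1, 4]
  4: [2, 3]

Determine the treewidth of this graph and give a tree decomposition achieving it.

Treewidth 2.
One such decomposition:
Bags: B1 = {2, 3, 4}  B2 = {1, 2, 3}  B3 = {0, 2, 3}
Tree: B1–B2, B2–B3

Each bag holds 3 vertices, so the decomposition has width 2, which upper-bounds the treewidth. For the lower bound, G contains the cycle 2–4–3–1–2, so G is not a forest; only forests have treewidth ≤ 1, hence tw(G) ≥ 2. Therefore the treewidth is 2.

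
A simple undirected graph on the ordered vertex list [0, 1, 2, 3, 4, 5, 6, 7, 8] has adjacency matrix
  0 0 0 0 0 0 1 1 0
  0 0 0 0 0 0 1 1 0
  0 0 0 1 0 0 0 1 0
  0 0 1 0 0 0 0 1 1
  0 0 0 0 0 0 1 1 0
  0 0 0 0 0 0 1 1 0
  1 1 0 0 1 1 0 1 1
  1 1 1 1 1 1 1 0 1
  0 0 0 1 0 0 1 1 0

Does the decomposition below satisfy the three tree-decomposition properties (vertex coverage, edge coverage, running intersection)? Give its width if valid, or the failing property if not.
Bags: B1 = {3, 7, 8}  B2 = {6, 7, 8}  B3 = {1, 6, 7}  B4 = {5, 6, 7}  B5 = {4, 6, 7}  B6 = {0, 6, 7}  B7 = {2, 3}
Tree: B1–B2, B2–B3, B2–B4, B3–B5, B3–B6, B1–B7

A tree decomposition must satisfy three properties: every vertex lies in some bag; for every edge, both endpoints lie together in some bag; and for every vertex, the bags containing it form a connected subtree. Here edge (7,2) lies in no bag, so the decomposition is invalid.

No — edge (7,2) lies in no bag.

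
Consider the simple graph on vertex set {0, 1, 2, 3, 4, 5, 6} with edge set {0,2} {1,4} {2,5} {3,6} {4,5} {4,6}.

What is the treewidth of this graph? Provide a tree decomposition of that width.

Treewidth 1.
One optimal decomposition is:
Bags: B1 = {4, 6}  B2 = {4, 5}  B3 = {1, 4}  B4 = {2, 5}  B5 = {3, 6}  B6 = {0, 2}
Tree: B1–B2, B1–B3, B2–B4, B1–B5, B4–B6

Each bag holds 2 vertices, so the decomposition has width 1, which upper-bounds the treewidth. G has an edge, so its treewidth is at least 1. Hence tw(G) = 1 exactly.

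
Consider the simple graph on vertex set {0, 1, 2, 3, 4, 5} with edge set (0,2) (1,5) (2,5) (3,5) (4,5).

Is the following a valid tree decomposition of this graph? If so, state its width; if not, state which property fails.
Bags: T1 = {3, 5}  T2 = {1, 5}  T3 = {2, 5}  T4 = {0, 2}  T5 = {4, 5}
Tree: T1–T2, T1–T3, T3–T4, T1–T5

Every vertex of G appears in some bag (union = {0, 1, 2, 3, 4, 5}); every edge is covered by a bag; and for each vertex v the set of bags containing v is connected in the bag tree. The decomposition is therefore valid. The largest bag has 2 vertices, so the width is 1.

Yes; width 1.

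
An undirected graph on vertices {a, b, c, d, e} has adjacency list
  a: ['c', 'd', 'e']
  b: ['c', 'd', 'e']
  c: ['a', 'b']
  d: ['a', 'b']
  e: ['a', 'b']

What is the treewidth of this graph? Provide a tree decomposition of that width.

The largest bag has 3 vertices, giving width 2; this decomposition certifies tw(G) ≤ 2. Since e–b–d–a–e is a cycle in G, G is not acyclic. Forests are exactly the graphs of treewidth ≤ 1, so tw(G) ≥ 2. Combining the bounds, tw(G) = 2.

Treewidth 2.
Bags: B1 = {a, b, e}  B2 = {a, b, d}  B3 = {a, b, c}
Tree: B1–B2, B2–B3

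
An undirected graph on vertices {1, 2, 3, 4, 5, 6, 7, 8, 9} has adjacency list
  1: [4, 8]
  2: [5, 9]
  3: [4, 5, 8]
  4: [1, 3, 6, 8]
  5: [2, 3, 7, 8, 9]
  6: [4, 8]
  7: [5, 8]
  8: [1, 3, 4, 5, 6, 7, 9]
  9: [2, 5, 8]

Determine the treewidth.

2

A width-2 tree decomposition is:
Bags: B1 = {3, 4, 8}  B2 = {3, 5, 8}  B3 = {1, 4, 8}  B4 = {5, 8, 9}  B5 = {2, 5, 9}  B6 = {5, 7, 8}  B7 = {4, 6, 8}
Tree: B1–B2, B1–B3, B2–B4, B4–B5, B4–B6, B3–B7
The largest bag has 3 vertices, giving width 2; this decomposition certifies tw(G) ≤ 2. For the lower bound, the 3 vertices {5, 8, 9} are pairwise adjacent, and any tree decomposition puts a clique entirely inside one bag — forcing width ≥ 2. The upper and lower bounds meet at 2, so that is the treewidth.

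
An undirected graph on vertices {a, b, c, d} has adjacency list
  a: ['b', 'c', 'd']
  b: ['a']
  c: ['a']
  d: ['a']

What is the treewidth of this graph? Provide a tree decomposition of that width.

The largest bag has 2 vertices, giving width 1; this decomposition certifies tw(G) ≤ 1. Any graph with an edge has treewidth ≥ 1, and G has the edge d–a. Combining the bounds, tw(G) = 1.

Treewidth 1.
One optimal decomposition is:
Bags: B1 = {a, d}  B2 = {a, c}  B3 = {a, b}
Tree: B1–B2, B2–B3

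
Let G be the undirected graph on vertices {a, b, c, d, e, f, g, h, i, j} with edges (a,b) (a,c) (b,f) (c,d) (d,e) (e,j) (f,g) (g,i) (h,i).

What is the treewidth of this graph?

A width-1 tree decomposition is:
Bags: B1 = {h, i}  B2 = {g, i}  B3 = {f, g}  B4 = {b, f}  B5 = {a, b}  B6 = {a, c}  B7 = {c, d}  B8 = {d, e}  B9 = {e, j}
Tree: B1–B2, B2–B3, B3–B4, B4–B5, B5–B6, B6–B7, B7–B8, B8–B9
The largest bag has 2 vertices, giving width 1; this decomposition certifies tw(G) ≤ 1. Any graph with an edge has treewidth ≥ 1, and G has the edge h–i. Hence tw(G) = 1 exactly.

1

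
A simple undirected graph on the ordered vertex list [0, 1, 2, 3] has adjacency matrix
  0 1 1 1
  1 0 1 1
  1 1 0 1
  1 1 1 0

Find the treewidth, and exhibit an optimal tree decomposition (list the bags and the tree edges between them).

Treewidth 3.
Bags: B1 = {0, 1, 2, 3}
Tree: (single bag)

A single bag containing all 4 vertices is trivially a valid decomposition of width 3. Conversely, {0, 1, 2, 3} is a clique of size 4, and the vertices of any clique must share a bag in every tree decomposition; so some bag has ≥ 4 vertices and tw(G) ≥ 3. Combining the bounds, tw(G) = 3.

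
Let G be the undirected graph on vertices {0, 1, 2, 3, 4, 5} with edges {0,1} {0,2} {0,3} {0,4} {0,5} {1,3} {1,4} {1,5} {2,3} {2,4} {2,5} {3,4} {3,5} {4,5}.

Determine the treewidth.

4

A width-4 tree decomposition is:
Bags: B1 = {0, 1, 3, 4, 5}  B2 = {0, 2, 3, 4, 5}
Tree: B1–B2
The largest bag has 5 vertices, giving width 4; this decomposition certifies tw(G) ≤ 4. For the lower bound, the 5 vertices {0, 1, 3, 4, 5} are pairwise adjacent, and any tree decomposition puts a clique entirely inside one bag — forcing width ≥ 4. The upper and lower bounds meet at 4, so that is the treewidth.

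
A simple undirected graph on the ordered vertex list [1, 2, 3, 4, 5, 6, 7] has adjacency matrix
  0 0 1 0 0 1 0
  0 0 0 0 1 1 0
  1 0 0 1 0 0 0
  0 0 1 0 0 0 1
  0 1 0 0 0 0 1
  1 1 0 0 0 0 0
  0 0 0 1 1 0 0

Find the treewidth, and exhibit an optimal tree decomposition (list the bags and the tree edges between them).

Treewidth 2.
One optimal decomposition is:
Bags: B1 = {1, 2, 6}  B2 = {1, 2, 5}  B3 = {1, 5, 7}  B4 = {1, 4, 7}  B5 = {1, 3, 4}
Tree: B1–B2, B2–B3, B3–B4, B4–B5

The largest bag has 3 vertices, giving width 2; this decomposition certifies tw(G) ≤ 2. For the lower bound, G contains the cycle 1–6–2–5–7–4–3–1, so G is not a forest; only forests have treewidth ≤ 1, hence tw(G) ≥ 2. Hence tw(G) = 2 exactly.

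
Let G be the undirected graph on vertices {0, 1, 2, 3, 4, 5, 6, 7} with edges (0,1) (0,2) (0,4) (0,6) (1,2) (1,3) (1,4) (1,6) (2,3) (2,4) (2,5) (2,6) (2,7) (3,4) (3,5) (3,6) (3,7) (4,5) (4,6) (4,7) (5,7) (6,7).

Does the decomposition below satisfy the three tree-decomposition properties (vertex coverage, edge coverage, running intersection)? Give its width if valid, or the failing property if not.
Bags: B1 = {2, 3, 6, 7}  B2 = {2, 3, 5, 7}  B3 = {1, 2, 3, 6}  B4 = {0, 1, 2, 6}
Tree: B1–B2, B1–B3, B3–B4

A tree decomposition must satisfy three properties: every vertex lies in some bag; for every edge, both endpoints lie together in some bag; and for every vertex, the bags containing it form a connected subtree. Here vertex 4 appears in no bag, so the decomposition is invalid.

No — vertex 4 appears in no bag.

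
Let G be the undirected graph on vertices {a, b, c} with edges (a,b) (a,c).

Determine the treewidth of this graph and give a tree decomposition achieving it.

The largest bag has 2 vertices, giving width 1; this decomposition certifies tw(G) ≤ 1. G has an edge, so its treewidth is at least 1. Hence tw(G) = 1 exactly.

Treewidth 1.
One such decomposition:
Bags: B1 = {a, c}  B2 = {a, b}
Tree: B1–B2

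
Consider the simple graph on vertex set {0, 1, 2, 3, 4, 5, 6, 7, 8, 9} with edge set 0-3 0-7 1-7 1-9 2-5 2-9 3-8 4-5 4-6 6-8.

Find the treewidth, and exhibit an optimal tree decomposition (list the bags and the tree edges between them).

Treewidth 2.
One optimal decomposition is:
Bags: B1 = {4, 6, 8}  B2 = {4, 5, 8}  B3 = {2, 5, 8}  B4 = {2, 8, 9}  B5 = {1, 8, 9}  B6 = {1, 7, 8}  B7 = {0, 7, 8}  B8 = {0, 3, 8}
Tree: B1–B2, B2–B3, B3–B4, B4–B5, B5–B6, B6–B7, B7–B8

The largest bag has 3 vertices, giving width 2; this decomposition certifies tw(G) ≤ 2. For the lower bound, G contains the cycle 8–6–4–5–2–9–1–7–0–3–8, so G is not a forest; only forests have treewidth ≤ 1, hence tw(G) ≥ 2. Therefore the treewidth is 2.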